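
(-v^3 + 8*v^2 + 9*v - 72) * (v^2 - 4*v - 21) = -v^5 + 12*v^4 - 2*v^3 - 276*v^2 + 99*v + 1512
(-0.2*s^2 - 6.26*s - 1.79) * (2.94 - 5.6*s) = 1.12*s^3 + 34.468*s^2 - 8.3804*s - 5.2626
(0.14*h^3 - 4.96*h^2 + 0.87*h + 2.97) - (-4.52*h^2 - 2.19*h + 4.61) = 0.14*h^3 - 0.44*h^2 + 3.06*h - 1.64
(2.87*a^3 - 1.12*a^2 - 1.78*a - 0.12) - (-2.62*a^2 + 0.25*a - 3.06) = 2.87*a^3 + 1.5*a^2 - 2.03*a + 2.94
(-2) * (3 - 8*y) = 16*y - 6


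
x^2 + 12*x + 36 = (x + 6)^2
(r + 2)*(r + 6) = r^2 + 8*r + 12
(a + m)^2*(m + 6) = a^2*m + 6*a^2 + 2*a*m^2 + 12*a*m + m^3 + 6*m^2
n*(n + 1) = n^2 + n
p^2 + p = p*(p + 1)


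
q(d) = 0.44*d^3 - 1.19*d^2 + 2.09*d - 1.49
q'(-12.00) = 220.73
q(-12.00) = -958.25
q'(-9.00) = 130.43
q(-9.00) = -437.45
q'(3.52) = 10.07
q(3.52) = 10.31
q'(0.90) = 1.02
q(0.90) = -0.25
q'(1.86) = 2.23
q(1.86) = 1.11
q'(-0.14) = 2.45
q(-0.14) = -1.81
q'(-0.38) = 3.19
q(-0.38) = -2.48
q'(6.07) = 36.28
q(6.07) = 65.76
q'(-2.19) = 13.63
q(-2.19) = -16.40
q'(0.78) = 1.04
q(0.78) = -0.37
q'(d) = 1.32*d^2 - 2.38*d + 2.09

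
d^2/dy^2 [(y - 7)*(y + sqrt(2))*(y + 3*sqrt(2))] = 6*y - 14 + 8*sqrt(2)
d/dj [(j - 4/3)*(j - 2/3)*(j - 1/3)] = 3*j^2 - 14*j/3 + 14/9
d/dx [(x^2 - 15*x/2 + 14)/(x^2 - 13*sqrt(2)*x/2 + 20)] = ((4*x - 15)*(2*x^2 - 13*sqrt(2)*x + 40) - (4*x - 13*sqrt(2))*(2*x^2 - 15*x + 28))/(2*x^2 - 13*sqrt(2)*x + 40)^2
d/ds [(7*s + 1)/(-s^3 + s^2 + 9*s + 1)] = (-7*s^3 + 7*s^2 + 63*s - (7*s + 1)*(-3*s^2 + 2*s + 9) + 7)/(-s^3 + s^2 + 9*s + 1)^2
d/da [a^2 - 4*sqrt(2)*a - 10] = 2*a - 4*sqrt(2)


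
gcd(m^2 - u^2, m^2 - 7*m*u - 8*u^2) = m + u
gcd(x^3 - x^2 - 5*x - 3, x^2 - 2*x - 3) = x^2 - 2*x - 3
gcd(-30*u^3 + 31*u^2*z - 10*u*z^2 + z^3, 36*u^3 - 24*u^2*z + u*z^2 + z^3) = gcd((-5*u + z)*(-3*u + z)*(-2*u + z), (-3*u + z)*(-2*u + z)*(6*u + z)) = 6*u^2 - 5*u*z + z^2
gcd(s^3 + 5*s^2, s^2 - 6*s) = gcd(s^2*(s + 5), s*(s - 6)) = s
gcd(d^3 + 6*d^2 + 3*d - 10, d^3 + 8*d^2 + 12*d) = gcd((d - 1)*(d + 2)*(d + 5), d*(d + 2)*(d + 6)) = d + 2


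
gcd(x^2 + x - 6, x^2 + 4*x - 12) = x - 2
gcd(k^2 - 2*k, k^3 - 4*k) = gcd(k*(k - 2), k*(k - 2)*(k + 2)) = k^2 - 2*k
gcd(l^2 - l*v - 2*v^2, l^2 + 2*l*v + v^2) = l + v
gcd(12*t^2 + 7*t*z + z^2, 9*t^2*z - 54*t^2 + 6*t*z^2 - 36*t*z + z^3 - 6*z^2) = 3*t + z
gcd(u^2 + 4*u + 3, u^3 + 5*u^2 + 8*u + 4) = u + 1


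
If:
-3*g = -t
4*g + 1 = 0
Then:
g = -1/4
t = -3/4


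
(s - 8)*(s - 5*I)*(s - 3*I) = s^3 - 8*s^2 - 8*I*s^2 - 15*s + 64*I*s + 120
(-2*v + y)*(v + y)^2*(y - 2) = -2*v^3*y + 4*v^3 - 3*v^2*y^2 + 6*v^2*y + y^4 - 2*y^3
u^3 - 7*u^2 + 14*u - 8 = (u - 4)*(u - 2)*(u - 1)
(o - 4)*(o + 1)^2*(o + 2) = o^4 - 11*o^2 - 18*o - 8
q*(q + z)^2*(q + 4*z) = q^4 + 6*q^3*z + 9*q^2*z^2 + 4*q*z^3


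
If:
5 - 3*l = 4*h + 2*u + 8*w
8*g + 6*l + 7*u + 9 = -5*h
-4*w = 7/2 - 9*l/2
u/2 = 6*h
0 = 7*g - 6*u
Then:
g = -360/367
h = -35/367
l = 1346/1101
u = -420/367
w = 1469/2936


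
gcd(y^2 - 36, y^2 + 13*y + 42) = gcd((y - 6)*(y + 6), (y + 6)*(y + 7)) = y + 6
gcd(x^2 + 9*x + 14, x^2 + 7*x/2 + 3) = x + 2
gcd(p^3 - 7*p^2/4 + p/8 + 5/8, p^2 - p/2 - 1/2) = p^2 - p/2 - 1/2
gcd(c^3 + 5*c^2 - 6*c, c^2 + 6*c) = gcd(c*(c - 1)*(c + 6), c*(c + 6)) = c^2 + 6*c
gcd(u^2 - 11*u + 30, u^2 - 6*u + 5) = u - 5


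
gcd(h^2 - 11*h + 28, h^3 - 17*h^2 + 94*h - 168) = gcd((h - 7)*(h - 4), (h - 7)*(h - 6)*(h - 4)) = h^2 - 11*h + 28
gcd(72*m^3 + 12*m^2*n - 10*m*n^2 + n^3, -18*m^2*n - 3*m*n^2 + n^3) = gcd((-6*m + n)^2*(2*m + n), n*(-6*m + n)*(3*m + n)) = 6*m - n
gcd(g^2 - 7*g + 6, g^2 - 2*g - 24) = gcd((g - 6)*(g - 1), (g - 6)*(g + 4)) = g - 6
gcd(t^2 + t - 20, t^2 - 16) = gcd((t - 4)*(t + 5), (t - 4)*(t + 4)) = t - 4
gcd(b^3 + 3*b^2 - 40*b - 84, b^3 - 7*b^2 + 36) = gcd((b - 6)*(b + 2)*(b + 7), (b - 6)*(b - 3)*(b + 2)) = b^2 - 4*b - 12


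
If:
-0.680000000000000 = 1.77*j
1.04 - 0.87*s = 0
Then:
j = -0.38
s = 1.20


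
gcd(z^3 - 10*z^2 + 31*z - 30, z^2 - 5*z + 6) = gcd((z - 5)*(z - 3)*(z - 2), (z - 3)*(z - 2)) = z^2 - 5*z + 6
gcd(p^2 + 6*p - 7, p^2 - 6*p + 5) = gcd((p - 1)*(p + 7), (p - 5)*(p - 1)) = p - 1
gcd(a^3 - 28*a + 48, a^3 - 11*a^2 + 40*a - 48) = a - 4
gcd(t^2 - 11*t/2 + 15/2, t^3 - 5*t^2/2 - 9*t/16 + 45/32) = t - 5/2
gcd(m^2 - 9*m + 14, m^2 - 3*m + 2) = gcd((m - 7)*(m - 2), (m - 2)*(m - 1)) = m - 2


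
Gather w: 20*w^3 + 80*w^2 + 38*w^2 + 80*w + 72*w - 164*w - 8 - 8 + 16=20*w^3 + 118*w^2 - 12*w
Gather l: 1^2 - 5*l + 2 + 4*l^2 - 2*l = 4*l^2 - 7*l + 3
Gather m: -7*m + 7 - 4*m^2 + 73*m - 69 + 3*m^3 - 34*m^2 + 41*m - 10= 3*m^3 - 38*m^2 + 107*m - 72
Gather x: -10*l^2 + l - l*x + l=-10*l^2 - l*x + 2*l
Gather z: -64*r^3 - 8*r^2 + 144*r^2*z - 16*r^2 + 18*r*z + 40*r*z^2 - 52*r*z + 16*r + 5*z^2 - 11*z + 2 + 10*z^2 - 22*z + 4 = -64*r^3 - 24*r^2 + 16*r + z^2*(40*r + 15) + z*(144*r^2 - 34*r - 33) + 6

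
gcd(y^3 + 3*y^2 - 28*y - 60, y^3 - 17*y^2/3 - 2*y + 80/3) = y^2 - 3*y - 10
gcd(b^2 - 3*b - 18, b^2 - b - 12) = b + 3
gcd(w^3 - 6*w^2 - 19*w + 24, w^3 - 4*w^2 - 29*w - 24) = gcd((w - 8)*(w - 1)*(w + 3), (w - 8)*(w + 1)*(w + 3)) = w^2 - 5*w - 24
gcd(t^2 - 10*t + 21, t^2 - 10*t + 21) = t^2 - 10*t + 21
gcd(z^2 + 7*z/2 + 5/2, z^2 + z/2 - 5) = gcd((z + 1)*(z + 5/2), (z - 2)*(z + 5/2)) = z + 5/2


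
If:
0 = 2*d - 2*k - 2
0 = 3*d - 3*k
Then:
No Solution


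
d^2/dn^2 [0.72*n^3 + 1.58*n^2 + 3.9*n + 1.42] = 4.32*n + 3.16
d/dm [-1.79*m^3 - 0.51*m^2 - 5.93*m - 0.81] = -5.37*m^2 - 1.02*m - 5.93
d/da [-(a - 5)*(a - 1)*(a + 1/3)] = -3*a^2 + 34*a/3 - 3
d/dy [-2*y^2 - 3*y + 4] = -4*y - 3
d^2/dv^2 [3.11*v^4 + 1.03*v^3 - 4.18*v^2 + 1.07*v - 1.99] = 37.32*v^2 + 6.18*v - 8.36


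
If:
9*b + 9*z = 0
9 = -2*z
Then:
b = 9/2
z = -9/2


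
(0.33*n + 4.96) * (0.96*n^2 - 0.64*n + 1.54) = 0.3168*n^3 + 4.5504*n^2 - 2.6662*n + 7.6384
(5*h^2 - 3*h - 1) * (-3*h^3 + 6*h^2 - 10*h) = -15*h^5 + 39*h^4 - 65*h^3 + 24*h^2 + 10*h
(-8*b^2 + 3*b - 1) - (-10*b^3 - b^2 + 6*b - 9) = 10*b^3 - 7*b^2 - 3*b + 8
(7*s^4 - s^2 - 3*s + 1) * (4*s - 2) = 28*s^5 - 14*s^4 - 4*s^3 - 10*s^2 + 10*s - 2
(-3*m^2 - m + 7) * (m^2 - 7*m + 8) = -3*m^4 + 20*m^3 - 10*m^2 - 57*m + 56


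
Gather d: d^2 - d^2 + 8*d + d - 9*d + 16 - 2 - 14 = 0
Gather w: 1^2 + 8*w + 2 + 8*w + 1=16*w + 4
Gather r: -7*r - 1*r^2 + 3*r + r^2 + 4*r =0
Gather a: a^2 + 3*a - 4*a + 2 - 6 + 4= a^2 - a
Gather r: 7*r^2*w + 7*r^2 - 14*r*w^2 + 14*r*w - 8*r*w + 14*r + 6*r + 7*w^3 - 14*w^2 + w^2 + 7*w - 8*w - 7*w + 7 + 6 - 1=r^2*(7*w + 7) + r*(-14*w^2 + 6*w + 20) + 7*w^3 - 13*w^2 - 8*w + 12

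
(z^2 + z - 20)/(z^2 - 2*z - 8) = (z + 5)/(z + 2)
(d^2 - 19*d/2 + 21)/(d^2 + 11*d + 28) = (d^2 - 19*d/2 + 21)/(d^2 + 11*d + 28)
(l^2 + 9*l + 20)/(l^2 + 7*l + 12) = (l + 5)/(l + 3)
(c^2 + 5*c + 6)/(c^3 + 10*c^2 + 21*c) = (c + 2)/(c*(c + 7))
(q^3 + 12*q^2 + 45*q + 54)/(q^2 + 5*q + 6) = (q^2 + 9*q + 18)/(q + 2)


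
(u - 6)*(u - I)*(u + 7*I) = u^3 - 6*u^2 + 6*I*u^2 + 7*u - 36*I*u - 42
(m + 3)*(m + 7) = m^2 + 10*m + 21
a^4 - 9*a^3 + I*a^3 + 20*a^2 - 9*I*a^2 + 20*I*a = a*(a - 5)*(a - 4)*(a + I)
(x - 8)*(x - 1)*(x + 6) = x^3 - 3*x^2 - 46*x + 48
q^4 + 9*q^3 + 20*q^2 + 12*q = q*(q + 1)*(q + 2)*(q + 6)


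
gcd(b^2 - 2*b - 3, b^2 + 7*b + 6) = b + 1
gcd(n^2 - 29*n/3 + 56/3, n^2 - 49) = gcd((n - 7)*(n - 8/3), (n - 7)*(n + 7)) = n - 7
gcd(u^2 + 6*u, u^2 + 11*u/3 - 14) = u + 6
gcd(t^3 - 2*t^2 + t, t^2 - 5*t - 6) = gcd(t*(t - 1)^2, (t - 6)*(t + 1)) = 1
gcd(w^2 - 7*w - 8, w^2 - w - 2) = w + 1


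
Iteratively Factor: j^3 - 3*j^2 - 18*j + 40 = (j + 4)*(j^2 - 7*j + 10) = (j - 2)*(j + 4)*(j - 5)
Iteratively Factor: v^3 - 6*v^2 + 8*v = (v - 4)*(v^2 - 2*v) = (v - 4)*(v - 2)*(v)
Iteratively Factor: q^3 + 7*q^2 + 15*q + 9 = (q + 3)*(q^2 + 4*q + 3) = (q + 3)^2*(q + 1)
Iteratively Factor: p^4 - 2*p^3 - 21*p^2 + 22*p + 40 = (p + 4)*(p^3 - 6*p^2 + 3*p + 10) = (p - 2)*(p + 4)*(p^2 - 4*p - 5) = (p - 5)*(p - 2)*(p + 4)*(p + 1)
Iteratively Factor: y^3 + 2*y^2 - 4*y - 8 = (y - 2)*(y^2 + 4*y + 4) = (y - 2)*(y + 2)*(y + 2)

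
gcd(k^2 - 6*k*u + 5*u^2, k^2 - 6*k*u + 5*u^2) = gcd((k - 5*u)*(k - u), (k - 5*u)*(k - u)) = k^2 - 6*k*u + 5*u^2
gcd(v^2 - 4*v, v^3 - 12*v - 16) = v - 4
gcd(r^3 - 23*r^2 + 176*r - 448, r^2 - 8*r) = r - 8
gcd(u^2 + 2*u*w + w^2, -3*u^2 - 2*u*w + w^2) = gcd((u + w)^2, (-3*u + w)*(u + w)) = u + w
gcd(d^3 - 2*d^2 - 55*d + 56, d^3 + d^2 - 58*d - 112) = d^2 - d - 56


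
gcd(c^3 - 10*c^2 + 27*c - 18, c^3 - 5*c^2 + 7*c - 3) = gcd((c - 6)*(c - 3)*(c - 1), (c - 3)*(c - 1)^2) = c^2 - 4*c + 3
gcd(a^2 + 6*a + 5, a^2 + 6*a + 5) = a^2 + 6*a + 5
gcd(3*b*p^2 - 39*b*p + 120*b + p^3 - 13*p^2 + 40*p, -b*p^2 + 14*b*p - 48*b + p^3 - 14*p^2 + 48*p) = p - 8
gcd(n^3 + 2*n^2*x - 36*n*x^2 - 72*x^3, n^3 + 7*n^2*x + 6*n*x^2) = n + 6*x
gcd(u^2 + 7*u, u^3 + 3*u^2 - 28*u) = u^2 + 7*u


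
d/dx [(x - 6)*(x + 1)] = 2*x - 5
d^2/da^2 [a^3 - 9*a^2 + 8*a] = 6*a - 18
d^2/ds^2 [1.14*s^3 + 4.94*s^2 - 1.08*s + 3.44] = 6.84*s + 9.88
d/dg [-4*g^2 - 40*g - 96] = -8*g - 40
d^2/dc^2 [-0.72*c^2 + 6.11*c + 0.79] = -1.44000000000000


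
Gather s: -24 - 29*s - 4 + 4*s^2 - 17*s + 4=4*s^2 - 46*s - 24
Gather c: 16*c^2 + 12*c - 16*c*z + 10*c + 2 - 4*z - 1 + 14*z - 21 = 16*c^2 + c*(22 - 16*z) + 10*z - 20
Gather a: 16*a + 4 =16*a + 4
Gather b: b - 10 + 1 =b - 9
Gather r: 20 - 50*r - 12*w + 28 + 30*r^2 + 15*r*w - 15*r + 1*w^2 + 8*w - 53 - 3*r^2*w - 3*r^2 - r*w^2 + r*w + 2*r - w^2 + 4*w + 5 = r^2*(27 - 3*w) + r*(-w^2 + 16*w - 63)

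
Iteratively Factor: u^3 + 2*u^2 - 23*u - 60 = (u + 3)*(u^2 - u - 20) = (u + 3)*(u + 4)*(u - 5)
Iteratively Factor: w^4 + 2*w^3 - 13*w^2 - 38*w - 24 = (w + 2)*(w^3 - 13*w - 12) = (w + 2)*(w + 3)*(w^2 - 3*w - 4) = (w - 4)*(w + 2)*(w + 3)*(w + 1)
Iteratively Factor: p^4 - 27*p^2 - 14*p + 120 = (p + 4)*(p^3 - 4*p^2 - 11*p + 30) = (p + 3)*(p + 4)*(p^2 - 7*p + 10) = (p - 5)*(p + 3)*(p + 4)*(p - 2)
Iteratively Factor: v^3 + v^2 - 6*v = (v)*(v^2 + v - 6) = v*(v + 3)*(v - 2)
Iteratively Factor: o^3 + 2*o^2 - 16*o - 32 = (o + 2)*(o^2 - 16) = (o - 4)*(o + 2)*(o + 4)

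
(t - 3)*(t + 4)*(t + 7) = t^3 + 8*t^2 - 5*t - 84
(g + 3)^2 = g^2 + 6*g + 9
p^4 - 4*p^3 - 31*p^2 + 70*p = p*(p - 7)*(p - 2)*(p + 5)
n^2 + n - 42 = (n - 6)*(n + 7)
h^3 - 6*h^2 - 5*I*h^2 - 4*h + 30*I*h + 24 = (h - 6)*(h - 4*I)*(h - I)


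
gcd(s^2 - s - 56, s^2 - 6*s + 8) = 1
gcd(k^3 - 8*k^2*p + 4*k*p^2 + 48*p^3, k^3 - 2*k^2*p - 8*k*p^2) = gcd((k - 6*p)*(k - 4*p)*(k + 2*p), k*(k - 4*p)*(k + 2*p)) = -k^2 + 2*k*p + 8*p^2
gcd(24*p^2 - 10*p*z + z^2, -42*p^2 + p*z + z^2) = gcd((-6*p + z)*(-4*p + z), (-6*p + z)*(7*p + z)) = -6*p + z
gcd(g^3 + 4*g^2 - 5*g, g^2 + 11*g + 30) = g + 5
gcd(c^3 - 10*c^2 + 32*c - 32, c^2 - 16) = c - 4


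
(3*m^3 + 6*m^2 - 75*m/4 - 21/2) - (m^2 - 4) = 3*m^3 + 5*m^2 - 75*m/4 - 13/2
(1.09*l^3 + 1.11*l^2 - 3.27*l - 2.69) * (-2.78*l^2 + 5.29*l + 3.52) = -3.0302*l^5 + 2.6803*l^4 + 18.7993*l^3 - 5.9129*l^2 - 25.7405*l - 9.4688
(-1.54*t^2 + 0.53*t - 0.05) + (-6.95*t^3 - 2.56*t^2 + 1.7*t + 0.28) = -6.95*t^3 - 4.1*t^2 + 2.23*t + 0.23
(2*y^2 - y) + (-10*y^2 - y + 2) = -8*y^2 - 2*y + 2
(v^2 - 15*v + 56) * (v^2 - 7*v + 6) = v^4 - 22*v^3 + 167*v^2 - 482*v + 336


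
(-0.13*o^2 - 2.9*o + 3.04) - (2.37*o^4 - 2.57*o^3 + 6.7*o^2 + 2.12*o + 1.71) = -2.37*o^4 + 2.57*o^3 - 6.83*o^2 - 5.02*o + 1.33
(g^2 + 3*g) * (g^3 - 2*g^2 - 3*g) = g^5 + g^4 - 9*g^3 - 9*g^2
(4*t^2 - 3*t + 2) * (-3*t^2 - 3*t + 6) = -12*t^4 - 3*t^3 + 27*t^2 - 24*t + 12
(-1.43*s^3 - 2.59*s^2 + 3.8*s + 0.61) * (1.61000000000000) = -2.3023*s^3 - 4.1699*s^2 + 6.118*s + 0.9821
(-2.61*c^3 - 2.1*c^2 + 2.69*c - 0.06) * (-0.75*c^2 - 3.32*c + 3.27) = 1.9575*c^5 + 10.2402*c^4 - 3.5802*c^3 - 15.7528*c^2 + 8.9955*c - 0.1962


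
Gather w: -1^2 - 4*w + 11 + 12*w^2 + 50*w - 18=12*w^2 + 46*w - 8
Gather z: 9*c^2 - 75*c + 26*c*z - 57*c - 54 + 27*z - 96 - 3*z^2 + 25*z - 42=9*c^2 - 132*c - 3*z^2 + z*(26*c + 52) - 192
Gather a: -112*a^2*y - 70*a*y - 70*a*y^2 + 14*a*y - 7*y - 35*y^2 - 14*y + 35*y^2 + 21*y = -112*a^2*y + a*(-70*y^2 - 56*y)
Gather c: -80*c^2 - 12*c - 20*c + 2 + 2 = -80*c^2 - 32*c + 4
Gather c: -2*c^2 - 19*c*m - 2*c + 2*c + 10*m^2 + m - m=-2*c^2 - 19*c*m + 10*m^2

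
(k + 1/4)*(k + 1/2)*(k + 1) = k^3 + 7*k^2/4 + 7*k/8 + 1/8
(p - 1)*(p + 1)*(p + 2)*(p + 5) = p^4 + 7*p^3 + 9*p^2 - 7*p - 10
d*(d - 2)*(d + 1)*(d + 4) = d^4 + 3*d^3 - 6*d^2 - 8*d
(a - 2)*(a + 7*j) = a^2 + 7*a*j - 2*a - 14*j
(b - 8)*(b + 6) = b^2 - 2*b - 48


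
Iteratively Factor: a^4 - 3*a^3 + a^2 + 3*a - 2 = (a - 1)*(a^3 - 2*a^2 - a + 2) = (a - 1)*(a + 1)*(a^2 - 3*a + 2) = (a - 1)^2*(a + 1)*(a - 2)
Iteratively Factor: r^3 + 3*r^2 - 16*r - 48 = (r + 3)*(r^2 - 16) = (r + 3)*(r + 4)*(r - 4)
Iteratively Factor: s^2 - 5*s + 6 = (s - 3)*(s - 2)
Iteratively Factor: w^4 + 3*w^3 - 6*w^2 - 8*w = (w + 1)*(w^3 + 2*w^2 - 8*w) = (w - 2)*(w + 1)*(w^2 + 4*w) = w*(w - 2)*(w + 1)*(w + 4)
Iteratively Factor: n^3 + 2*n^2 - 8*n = (n)*(n^2 + 2*n - 8) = n*(n + 4)*(n - 2)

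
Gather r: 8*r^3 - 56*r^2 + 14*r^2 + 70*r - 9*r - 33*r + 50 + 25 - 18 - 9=8*r^3 - 42*r^2 + 28*r + 48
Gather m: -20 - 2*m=-2*m - 20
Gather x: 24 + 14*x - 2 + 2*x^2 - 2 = 2*x^2 + 14*x + 20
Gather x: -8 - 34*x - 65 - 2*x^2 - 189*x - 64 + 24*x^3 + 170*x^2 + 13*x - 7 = 24*x^3 + 168*x^2 - 210*x - 144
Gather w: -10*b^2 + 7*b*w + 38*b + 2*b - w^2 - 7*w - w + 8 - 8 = -10*b^2 + 40*b - w^2 + w*(7*b - 8)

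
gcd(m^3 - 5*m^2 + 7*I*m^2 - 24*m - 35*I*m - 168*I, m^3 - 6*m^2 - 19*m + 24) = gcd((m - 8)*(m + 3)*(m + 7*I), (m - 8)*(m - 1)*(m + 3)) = m^2 - 5*m - 24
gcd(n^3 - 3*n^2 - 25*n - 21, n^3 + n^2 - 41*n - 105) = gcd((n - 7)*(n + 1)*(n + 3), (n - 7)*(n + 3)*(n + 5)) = n^2 - 4*n - 21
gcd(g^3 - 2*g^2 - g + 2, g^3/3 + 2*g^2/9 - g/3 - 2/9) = g^2 - 1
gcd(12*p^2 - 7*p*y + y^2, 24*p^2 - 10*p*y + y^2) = -4*p + y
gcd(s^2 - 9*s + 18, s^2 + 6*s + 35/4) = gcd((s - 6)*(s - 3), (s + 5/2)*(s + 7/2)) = 1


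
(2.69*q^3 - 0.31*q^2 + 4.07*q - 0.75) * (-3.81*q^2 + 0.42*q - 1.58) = -10.2489*q^5 + 2.3109*q^4 - 19.8871*q^3 + 5.0567*q^2 - 6.7456*q + 1.185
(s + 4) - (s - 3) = 7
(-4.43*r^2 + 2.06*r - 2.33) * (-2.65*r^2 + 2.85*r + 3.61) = 11.7395*r^4 - 18.0845*r^3 - 3.9468*r^2 + 0.7961*r - 8.4113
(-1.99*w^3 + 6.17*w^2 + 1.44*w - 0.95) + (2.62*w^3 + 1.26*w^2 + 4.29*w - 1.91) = 0.63*w^3 + 7.43*w^2 + 5.73*w - 2.86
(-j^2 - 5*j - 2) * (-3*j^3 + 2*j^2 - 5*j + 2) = 3*j^5 + 13*j^4 + j^3 + 19*j^2 - 4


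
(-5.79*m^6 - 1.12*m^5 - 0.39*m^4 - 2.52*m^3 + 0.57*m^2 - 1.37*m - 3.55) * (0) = 0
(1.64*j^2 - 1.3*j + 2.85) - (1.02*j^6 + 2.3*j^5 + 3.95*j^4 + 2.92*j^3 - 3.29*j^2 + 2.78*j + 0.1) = -1.02*j^6 - 2.3*j^5 - 3.95*j^4 - 2.92*j^3 + 4.93*j^2 - 4.08*j + 2.75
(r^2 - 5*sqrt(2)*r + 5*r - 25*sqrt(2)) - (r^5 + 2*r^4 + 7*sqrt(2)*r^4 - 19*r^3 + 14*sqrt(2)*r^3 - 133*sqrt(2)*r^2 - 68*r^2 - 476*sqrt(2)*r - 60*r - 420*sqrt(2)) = -r^5 - 7*sqrt(2)*r^4 - 2*r^4 - 14*sqrt(2)*r^3 + 19*r^3 + 69*r^2 + 133*sqrt(2)*r^2 + 65*r + 471*sqrt(2)*r + 395*sqrt(2)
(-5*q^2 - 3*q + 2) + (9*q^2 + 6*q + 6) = 4*q^2 + 3*q + 8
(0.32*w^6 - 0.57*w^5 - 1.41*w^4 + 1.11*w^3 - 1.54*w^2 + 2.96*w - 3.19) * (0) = 0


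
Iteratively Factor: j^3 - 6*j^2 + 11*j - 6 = (j - 1)*(j^2 - 5*j + 6) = (j - 3)*(j - 1)*(j - 2)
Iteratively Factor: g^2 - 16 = (g - 4)*(g + 4)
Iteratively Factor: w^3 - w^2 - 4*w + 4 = (w + 2)*(w^2 - 3*w + 2) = (w - 2)*(w + 2)*(w - 1)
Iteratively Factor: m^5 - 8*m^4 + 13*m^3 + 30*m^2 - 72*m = (m + 2)*(m^4 - 10*m^3 + 33*m^2 - 36*m) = m*(m + 2)*(m^3 - 10*m^2 + 33*m - 36) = m*(m - 3)*(m + 2)*(m^2 - 7*m + 12) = m*(m - 4)*(m - 3)*(m + 2)*(m - 3)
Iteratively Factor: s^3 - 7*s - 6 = (s - 3)*(s^2 + 3*s + 2) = (s - 3)*(s + 2)*(s + 1)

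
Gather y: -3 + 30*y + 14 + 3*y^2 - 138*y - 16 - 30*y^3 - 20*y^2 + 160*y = -30*y^3 - 17*y^2 + 52*y - 5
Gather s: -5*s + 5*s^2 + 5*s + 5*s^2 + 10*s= 10*s^2 + 10*s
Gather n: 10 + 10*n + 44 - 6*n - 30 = 4*n + 24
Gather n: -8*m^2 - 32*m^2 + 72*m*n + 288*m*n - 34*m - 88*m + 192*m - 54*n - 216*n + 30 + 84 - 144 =-40*m^2 + 70*m + n*(360*m - 270) - 30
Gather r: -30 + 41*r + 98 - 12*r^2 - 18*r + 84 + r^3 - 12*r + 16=r^3 - 12*r^2 + 11*r + 168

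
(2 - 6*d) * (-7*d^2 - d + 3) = 42*d^3 - 8*d^2 - 20*d + 6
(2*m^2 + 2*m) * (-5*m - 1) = -10*m^3 - 12*m^2 - 2*m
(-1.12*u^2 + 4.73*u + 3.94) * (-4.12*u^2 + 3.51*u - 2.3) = 4.6144*u^4 - 23.4188*u^3 + 2.9455*u^2 + 2.9504*u - 9.062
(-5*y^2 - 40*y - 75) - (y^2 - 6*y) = -6*y^2 - 34*y - 75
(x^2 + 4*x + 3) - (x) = x^2 + 3*x + 3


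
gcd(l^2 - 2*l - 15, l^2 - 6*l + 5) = l - 5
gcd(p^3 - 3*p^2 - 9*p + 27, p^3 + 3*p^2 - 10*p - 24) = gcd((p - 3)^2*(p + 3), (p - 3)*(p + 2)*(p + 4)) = p - 3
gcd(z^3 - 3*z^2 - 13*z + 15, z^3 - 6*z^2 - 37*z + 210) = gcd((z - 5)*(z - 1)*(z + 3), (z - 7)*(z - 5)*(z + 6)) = z - 5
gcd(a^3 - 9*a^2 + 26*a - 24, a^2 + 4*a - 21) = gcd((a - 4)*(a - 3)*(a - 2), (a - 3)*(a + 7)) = a - 3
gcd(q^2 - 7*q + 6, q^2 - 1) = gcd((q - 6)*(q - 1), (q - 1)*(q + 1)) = q - 1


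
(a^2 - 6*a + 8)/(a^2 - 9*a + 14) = (a - 4)/(a - 7)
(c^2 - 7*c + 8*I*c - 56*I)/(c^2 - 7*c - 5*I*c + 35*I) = (c + 8*I)/(c - 5*I)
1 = 1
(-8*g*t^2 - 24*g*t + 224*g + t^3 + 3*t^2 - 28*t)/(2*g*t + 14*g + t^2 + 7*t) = (-8*g*t + 32*g + t^2 - 4*t)/(2*g + t)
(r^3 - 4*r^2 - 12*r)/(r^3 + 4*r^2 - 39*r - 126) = r*(r + 2)/(r^2 + 10*r + 21)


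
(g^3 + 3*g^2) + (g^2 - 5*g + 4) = g^3 + 4*g^2 - 5*g + 4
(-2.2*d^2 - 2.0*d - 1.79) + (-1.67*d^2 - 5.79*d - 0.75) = -3.87*d^2 - 7.79*d - 2.54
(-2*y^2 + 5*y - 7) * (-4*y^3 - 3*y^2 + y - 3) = 8*y^5 - 14*y^4 + 11*y^3 + 32*y^2 - 22*y + 21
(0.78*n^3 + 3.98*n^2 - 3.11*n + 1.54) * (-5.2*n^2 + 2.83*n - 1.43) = -4.056*n^5 - 18.4886*n^4 + 26.32*n^3 - 22.5007*n^2 + 8.8055*n - 2.2022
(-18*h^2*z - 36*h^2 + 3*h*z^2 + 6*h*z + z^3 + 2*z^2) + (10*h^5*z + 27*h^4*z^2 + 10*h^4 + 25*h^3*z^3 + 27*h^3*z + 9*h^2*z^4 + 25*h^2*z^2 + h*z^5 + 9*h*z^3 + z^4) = 10*h^5*z + 27*h^4*z^2 + 10*h^4 + 25*h^3*z^3 + 27*h^3*z + 9*h^2*z^4 + 25*h^2*z^2 - 18*h^2*z - 36*h^2 + h*z^5 + 9*h*z^3 + 3*h*z^2 + 6*h*z + z^4 + z^3 + 2*z^2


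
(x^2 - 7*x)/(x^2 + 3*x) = (x - 7)/(x + 3)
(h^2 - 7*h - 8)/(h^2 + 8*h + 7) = (h - 8)/(h + 7)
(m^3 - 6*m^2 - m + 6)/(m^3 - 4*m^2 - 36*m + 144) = (m^2 - 1)/(m^2 + 2*m - 24)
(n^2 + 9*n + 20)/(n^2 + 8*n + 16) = (n + 5)/(n + 4)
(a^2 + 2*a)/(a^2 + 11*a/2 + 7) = 2*a/(2*a + 7)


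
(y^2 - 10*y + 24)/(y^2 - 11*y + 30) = (y - 4)/(y - 5)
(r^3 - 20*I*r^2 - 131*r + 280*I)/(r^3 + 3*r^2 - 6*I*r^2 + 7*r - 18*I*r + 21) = (r^2 - 13*I*r - 40)/(r^2 + r*(3 + I) + 3*I)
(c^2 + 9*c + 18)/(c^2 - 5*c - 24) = (c + 6)/(c - 8)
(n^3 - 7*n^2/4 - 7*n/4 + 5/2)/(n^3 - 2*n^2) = (4*n^2 + n - 5)/(4*n^2)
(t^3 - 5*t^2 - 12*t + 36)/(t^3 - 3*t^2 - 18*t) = (t - 2)/t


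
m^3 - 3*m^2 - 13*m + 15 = (m - 5)*(m - 1)*(m + 3)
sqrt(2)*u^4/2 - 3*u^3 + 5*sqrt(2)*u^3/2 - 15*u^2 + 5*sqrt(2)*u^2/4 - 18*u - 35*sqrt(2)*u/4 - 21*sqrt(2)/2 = (u + 3)*(u - 7*sqrt(2)/2)*(u + sqrt(2)/2)*(sqrt(2)*u/2 + sqrt(2))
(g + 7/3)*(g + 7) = g^2 + 28*g/3 + 49/3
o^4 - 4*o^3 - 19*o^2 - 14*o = o*(o - 7)*(o + 1)*(o + 2)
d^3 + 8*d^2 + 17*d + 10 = (d + 1)*(d + 2)*(d + 5)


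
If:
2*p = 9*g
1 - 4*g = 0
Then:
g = 1/4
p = 9/8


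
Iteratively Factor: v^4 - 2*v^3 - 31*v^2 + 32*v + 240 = (v + 4)*(v^3 - 6*v^2 - 7*v + 60) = (v - 4)*(v + 4)*(v^2 - 2*v - 15) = (v - 4)*(v + 3)*(v + 4)*(v - 5)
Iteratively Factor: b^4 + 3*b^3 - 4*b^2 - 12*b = (b + 2)*(b^3 + b^2 - 6*b) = (b - 2)*(b + 2)*(b^2 + 3*b) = b*(b - 2)*(b + 2)*(b + 3)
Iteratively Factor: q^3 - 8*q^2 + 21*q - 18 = (q - 3)*(q^2 - 5*q + 6) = (q - 3)^2*(q - 2)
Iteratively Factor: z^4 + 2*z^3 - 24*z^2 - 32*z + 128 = (z - 4)*(z^3 + 6*z^2 - 32) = (z - 4)*(z + 4)*(z^2 + 2*z - 8) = (z - 4)*(z + 4)^2*(z - 2)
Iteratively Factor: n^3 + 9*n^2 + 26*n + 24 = (n + 3)*(n^2 + 6*n + 8) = (n + 3)*(n + 4)*(n + 2)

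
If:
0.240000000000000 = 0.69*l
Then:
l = 0.35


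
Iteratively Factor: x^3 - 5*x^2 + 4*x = (x - 4)*(x^2 - x) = (x - 4)*(x - 1)*(x)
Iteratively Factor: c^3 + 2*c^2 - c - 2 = (c - 1)*(c^2 + 3*c + 2) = (c - 1)*(c + 2)*(c + 1)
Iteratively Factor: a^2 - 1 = (a - 1)*(a + 1)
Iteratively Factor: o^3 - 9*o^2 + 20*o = (o - 4)*(o^2 - 5*o) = o*(o - 4)*(o - 5)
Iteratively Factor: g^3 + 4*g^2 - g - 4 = (g + 4)*(g^2 - 1) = (g + 1)*(g + 4)*(g - 1)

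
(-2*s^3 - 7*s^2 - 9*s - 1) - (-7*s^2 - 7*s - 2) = -2*s^3 - 2*s + 1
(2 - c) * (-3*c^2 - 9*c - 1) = 3*c^3 + 3*c^2 - 17*c - 2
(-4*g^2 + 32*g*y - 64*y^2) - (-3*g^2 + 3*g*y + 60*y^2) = -g^2 + 29*g*y - 124*y^2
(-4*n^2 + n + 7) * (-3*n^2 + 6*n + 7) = 12*n^4 - 27*n^3 - 43*n^2 + 49*n + 49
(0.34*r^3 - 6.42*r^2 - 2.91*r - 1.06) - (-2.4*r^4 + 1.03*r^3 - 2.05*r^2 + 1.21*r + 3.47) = 2.4*r^4 - 0.69*r^3 - 4.37*r^2 - 4.12*r - 4.53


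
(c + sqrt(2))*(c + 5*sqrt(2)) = c^2 + 6*sqrt(2)*c + 10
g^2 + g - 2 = (g - 1)*(g + 2)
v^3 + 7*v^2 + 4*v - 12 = (v - 1)*(v + 2)*(v + 6)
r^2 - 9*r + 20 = (r - 5)*(r - 4)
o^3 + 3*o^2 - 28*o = o*(o - 4)*(o + 7)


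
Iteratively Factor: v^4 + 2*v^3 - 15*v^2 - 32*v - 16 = (v + 1)*(v^3 + v^2 - 16*v - 16) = (v + 1)*(v + 4)*(v^2 - 3*v - 4) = (v - 4)*(v + 1)*(v + 4)*(v + 1)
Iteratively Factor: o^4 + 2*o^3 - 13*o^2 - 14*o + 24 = (o - 3)*(o^3 + 5*o^2 + 2*o - 8) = (o - 3)*(o + 2)*(o^2 + 3*o - 4) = (o - 3)*(o - 1)*(o + 2)*(o + 4)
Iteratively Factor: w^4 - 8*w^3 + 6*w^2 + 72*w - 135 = (w - 3)*(w^3 - 5*w^2 - 9*w + 45) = (w - 5)*(w - 3)*(w^2 - 9) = (w - 5)*(w - 3)^2*(w + 3)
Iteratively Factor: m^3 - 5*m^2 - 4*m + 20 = (m - 5)*(m^2 - 4) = (m - 5)*(m - 2)*(m + 2)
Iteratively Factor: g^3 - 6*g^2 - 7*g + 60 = (g + 3)*(g^2 - 9*g + 20) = (g - 4)*(g + 3)*(g - 5)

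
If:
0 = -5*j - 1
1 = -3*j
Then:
No Solution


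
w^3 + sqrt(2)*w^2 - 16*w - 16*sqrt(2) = (w - 4)*(w + 4)*(w + sqrt(2))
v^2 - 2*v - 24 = (v - 6)*(v + 4)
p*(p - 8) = p^2 - 8*p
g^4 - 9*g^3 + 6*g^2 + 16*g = g*(g - 8)*(g - 2)*(g + 1)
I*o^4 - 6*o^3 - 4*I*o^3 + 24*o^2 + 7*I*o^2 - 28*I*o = o*(o - 4)*(o + 7*I)*(I*o + 1)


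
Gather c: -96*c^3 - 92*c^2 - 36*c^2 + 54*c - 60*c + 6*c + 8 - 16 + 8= -96*c^3 - 128*c^2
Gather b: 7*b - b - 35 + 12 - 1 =6*b - 24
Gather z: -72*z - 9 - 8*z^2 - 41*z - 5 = -8*z^2 - 113*z - 14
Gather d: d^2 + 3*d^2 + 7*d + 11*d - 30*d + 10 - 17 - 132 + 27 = 4*d^2 - 12*d - 112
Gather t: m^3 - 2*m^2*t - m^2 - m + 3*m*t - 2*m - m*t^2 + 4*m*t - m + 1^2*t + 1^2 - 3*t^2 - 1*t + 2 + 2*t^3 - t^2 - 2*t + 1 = m^3 - m^2 - 4*m + 2*t^3 + t^2*(-m - 4) + t*(-2*m^2 + 7*m - 2) + 4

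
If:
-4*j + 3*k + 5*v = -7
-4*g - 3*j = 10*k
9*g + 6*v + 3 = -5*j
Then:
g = -544*v/381 - 497/381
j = 174*v/127 + 222/127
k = 61*v/381 - 1/381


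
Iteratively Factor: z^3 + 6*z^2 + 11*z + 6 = (z + 2)*(z^2 + 4*z + 3) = (z + 1)*(z + 2)*(z + 3)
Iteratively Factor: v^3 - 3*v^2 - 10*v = (v + 2)*(v^2 - 5*v) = v*(v + 2)*(v - 5)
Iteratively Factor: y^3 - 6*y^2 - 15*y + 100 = (y - 5)*(y^2 - y - 20) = (y - 5)^2*(y + 4)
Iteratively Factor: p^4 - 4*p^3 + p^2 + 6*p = (p - 3)*(p^3 - p^2 - 2*p) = (p - 3)*(p + 1)*(p^2 - 2*p) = p*(p - 3)*(p + 1)*(p - 2)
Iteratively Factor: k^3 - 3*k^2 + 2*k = (k - 2)*(k^2 - k) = (k - 2)*(k - 1)*(k)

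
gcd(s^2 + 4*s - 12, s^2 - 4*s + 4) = s - 2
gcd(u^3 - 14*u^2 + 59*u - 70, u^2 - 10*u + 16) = u - 2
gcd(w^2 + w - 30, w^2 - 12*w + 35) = w - 5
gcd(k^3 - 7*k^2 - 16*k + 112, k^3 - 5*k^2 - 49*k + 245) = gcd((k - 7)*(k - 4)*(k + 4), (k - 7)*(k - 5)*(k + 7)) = k - 7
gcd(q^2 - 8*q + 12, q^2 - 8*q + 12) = q^2 - 8*q + 12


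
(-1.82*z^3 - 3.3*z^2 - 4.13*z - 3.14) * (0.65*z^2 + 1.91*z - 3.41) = -1.183*z^5 - 5.6212*z^4 - 2.7813*z^3 + 1.3237*z^2 + 8.0859*z + 10.7074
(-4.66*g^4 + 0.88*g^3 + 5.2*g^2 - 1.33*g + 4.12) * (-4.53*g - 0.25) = 21.1098*g^5 - 2.8214*g^4 - 23.776*g^3 + 4.7249*g^2 - 18.3311*g - 1.03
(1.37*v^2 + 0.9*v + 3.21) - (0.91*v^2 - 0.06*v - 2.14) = 0.46*v^2 + 0.96*v + 5.35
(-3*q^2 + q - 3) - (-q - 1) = -3*q^2 + 2*q - 2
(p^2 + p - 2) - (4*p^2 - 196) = -3*p^2 + p + 194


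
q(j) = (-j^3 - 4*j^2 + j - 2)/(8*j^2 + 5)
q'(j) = -16*j*(-j^3 - 4*j^2 + j - 2)/(8*j^2 + 5)^2 + (-3*j^2 - 8*j + 1)/(8*j^2 + 5) = (-8*j^4 - 23*j^2 - 8*j + 5)/(64*j^4 + 80*j^2 + 25)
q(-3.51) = -0.11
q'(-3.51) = -0.14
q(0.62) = -0.39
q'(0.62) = -0.15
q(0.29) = -0.37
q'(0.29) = 0.02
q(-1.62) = -0.38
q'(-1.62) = -0.14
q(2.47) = -0.72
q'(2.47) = -0.16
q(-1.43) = -0.41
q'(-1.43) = -0.14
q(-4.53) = 0.03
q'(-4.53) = -0.13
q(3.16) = -0.83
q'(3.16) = -0.15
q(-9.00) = 0.60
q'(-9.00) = -0.13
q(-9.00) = 0.60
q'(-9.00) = -0.13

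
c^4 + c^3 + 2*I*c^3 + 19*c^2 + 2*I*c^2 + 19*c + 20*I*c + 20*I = (c + 1)*(c - 4*I)*(c + I)*(c + 5*I)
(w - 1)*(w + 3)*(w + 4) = w^3 + 6*w^2 + 5*w - 12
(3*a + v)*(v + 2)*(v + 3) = 3*a*v^2 + 15*a*v + 18*a + v^3 + 5*v^2 + 6*v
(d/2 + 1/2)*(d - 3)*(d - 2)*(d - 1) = d^4/2 - 5*d^3/2 + 5*d^2/2 + 5*d/2 - 3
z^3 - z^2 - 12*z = z*(z - 4)*(z + 3)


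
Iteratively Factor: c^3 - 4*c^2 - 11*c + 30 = (c - 5)*(c^2 + c - 6) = (c - 5)*(c + 3)*(c - 2)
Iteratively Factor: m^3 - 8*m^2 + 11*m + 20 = (m - 5)*(m^2 - 3*m - 4) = (m - 5)*(m + 1)*(m - 4)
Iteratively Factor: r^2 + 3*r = (r)*(r + 3)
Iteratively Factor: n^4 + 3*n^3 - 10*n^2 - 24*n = (n + 4)*(n^3 - n^2 - 6*n) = (n - 3)*(n + 4)*(n^2 + 2*n) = n*(n - 3)*(n + 4)*(n + 2)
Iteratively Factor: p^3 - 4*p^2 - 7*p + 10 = (p - 5)*(p^2 + p - 2) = (p - 5)*(p - 1)*(p + 2)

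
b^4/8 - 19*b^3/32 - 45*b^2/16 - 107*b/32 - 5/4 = (b/4 + 1/4)*(b/2 + 1/2)*(b - 8)*(b + 5/4)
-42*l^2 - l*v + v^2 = (-7*l + v)*(6*l + v)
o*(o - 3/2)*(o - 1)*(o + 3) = o^4 + o^3/2 - 6*o^2 + 9*o/2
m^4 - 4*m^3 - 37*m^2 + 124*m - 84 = (m - 7)*(m - 2)*(m - 1)*(m + 6)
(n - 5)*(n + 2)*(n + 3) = n^3 - 19*n - 30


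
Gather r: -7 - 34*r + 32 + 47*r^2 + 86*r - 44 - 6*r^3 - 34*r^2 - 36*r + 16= -6*r^3 + 13*r^2 + 16*r - 3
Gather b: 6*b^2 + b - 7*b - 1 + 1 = 6*b^2 - 6*b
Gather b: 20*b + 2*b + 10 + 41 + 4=22*b + 55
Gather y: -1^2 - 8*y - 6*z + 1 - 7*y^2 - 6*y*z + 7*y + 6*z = -7*y^2 + y*(-6*z - 1)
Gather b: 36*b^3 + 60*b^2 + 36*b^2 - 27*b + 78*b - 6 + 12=36*b^3 + 96*b^2 + 51*b + 6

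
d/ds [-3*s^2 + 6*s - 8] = 6 - 6*s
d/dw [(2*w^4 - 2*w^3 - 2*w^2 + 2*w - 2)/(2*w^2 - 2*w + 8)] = (2*w^5 - 4*w^4 + 18*w^3 - 12*w^2 - 6*w + 3)/(w^4 - 2*w^3 + 9*w^2 - 8*w + 16)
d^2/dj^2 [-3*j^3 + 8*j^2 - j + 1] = 16 - 18*j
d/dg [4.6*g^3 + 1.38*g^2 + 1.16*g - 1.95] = 13.8*g^2 + 2.76*g + 1.16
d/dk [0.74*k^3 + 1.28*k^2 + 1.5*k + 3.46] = 2.22*k^2 + 2.56*k + 1.5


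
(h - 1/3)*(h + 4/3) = h^2 + h - 4/9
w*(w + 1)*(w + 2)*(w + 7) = w^4 + 10*w^3 + 23*w^2 + 14*w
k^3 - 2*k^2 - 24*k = k*(k - 6)*(k + 4)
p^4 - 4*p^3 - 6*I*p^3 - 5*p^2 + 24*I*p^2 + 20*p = p*(p - 4)*(p - 5*I)*(p - I)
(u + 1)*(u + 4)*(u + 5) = u^3 + 10*u^2 + 29*u + 20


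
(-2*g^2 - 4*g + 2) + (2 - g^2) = -3*g^2 - 4*g + 4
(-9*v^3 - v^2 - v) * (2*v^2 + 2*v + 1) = -18*v^5 - 20*v^4 - 13*v^3 - 3*v^2 - v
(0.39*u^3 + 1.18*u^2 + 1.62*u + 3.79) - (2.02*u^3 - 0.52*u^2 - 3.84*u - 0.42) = -1.63*u^3 + 1.7*u^2 + 5.46*u + 4.21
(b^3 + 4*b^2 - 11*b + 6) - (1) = b^3 + 4*b^2 - 11*b + 5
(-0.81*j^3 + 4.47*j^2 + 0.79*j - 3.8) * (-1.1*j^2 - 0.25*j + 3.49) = 0.891*j^5 - 4.7145*j^4 - 4.8134*j^3 + 19.5828*j^2 + 3.7071*j - 13.262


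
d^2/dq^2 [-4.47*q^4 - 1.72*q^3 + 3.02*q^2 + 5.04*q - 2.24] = -53.64*q^2 - 10.32*q + 6.04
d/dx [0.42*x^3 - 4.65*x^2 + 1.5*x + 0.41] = 1.26*x^2 - 9.3*x + 1.5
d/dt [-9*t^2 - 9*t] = -18*t - 9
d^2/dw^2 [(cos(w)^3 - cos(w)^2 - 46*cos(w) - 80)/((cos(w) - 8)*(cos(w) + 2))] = -cos(w)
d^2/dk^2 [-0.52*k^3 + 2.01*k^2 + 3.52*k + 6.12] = 4.02 - 3.12*k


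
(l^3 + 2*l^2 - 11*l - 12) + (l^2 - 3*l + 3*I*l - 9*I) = l^3 + 3*l^2 - 14*l + 3*I*l - 12 - 9*I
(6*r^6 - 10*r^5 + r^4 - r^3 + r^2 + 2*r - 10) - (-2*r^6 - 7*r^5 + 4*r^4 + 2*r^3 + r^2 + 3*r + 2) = 8*r^6 - 3*r^5 - 3*r^4 - 3*r^3 - r - 12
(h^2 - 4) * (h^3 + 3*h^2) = h^5 + 3*h^4 - 4*h^3 - 12*h^2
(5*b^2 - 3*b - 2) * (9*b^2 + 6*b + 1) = 45*b^4 + 3*b^3 - 31*b^2 - 15*b - 2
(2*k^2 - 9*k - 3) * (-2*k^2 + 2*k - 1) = -4*k^4 + 22*k^3 - 14*k^2 + 3*k + 3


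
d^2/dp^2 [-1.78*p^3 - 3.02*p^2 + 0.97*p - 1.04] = -10.68*p - 6.04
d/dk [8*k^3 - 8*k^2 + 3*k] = 24*k^2 - 16*k + 3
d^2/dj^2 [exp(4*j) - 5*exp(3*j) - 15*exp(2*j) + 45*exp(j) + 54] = (16*exp(3*j) - 45*exp(2*j) - 60*exp(j) + 45)*exp(j)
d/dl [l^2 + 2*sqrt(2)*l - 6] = 2*l + 2*sqrt(2)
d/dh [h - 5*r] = 1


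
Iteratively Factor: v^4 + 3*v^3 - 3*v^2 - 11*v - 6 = (v + 1)*(v^3 + 2*v^2 - 5*v - 6) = (v - 2)*(v + 1)*(v^2 + 4*v + 3) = (v - 2)*(v + 1)^2*(v + 3)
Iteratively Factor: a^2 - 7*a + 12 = (a - 3)*(a - 4)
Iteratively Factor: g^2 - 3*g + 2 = (g - 1)*(g - 2)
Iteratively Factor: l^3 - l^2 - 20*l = (l + 4)*(l^2 - 5*l) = (l - 5)*(l + 4)*(l)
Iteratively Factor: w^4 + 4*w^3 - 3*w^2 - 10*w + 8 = (w - 1)*(w^3 + 5*w^2 + 2*w - 8) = (w - 1)*(w + 4)*(w^2 + w - 2) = (w - 1)*(w + 2)*(w + 4)*(w - 1)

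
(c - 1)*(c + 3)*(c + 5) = c^3 + 7*c^2 + 7*c - 15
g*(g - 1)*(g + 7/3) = g^3 + 4*g^2/3 - 7*g/3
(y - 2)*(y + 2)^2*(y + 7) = y^4 + 9*y^3 + 10*y^2 - 36*y - 56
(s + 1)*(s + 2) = s^2 + 3*s + 2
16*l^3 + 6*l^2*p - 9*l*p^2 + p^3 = (-8*l + p)*(-2*l + p)*(l + p)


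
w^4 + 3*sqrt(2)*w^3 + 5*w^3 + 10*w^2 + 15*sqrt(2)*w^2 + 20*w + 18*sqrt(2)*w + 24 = (w + 2)*(w + 3)*(w + sqrt(2))*(w + 2*sqrt(2))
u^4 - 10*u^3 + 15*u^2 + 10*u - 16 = (u - 8)*(u - 2)*(u - 1)*(u + 1)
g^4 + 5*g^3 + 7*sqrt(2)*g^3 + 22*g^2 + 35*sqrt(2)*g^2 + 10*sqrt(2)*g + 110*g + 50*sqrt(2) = (g + 5)*(g + sqrt(2))^2*(g + 5*sqrt(2))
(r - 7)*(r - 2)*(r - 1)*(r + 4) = r^4 - 6*r^3 - 17*r^2 + 78*r - 56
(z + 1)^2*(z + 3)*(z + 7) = z^4 + 12*z^3 + 42*z^2 + 52*z + 21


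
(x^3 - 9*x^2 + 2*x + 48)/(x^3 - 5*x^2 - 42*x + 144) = (x + 2)/(x + 6)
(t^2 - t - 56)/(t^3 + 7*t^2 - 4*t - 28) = (t - 8)/(t^2 - 4)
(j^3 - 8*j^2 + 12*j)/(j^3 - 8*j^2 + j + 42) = j*(j^2 - 8*j + 12)/(j^3 - 8*j^2 + j + 42)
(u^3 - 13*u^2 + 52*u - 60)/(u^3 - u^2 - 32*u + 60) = (u - 6)/(u + 6)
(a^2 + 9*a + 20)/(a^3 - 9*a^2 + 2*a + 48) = (a^2 + 9*a + 20)/(a^3 - 9*a^2 + 2*a + 48)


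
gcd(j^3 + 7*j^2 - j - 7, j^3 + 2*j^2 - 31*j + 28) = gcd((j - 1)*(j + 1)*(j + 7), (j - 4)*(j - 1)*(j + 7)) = j^2 + 6*j - 7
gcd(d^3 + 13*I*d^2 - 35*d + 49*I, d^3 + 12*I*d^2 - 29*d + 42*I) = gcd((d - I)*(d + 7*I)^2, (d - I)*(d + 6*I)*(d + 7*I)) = d^2 + 6*I*d + 7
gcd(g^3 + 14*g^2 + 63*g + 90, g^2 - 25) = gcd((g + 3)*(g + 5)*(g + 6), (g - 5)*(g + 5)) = g + 5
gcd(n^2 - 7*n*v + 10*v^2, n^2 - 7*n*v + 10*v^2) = n^2 - 7*n*v + 10*v^2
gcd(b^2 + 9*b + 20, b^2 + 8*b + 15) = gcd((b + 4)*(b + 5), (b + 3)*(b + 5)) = b + 5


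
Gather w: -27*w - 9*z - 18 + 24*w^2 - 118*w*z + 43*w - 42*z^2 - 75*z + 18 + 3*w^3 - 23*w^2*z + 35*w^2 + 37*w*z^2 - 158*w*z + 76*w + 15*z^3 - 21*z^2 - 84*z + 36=3*w^3 + w^2*(59 - 23*z) + w*(37*z^2 - 276*z + 92) + 15*z^3 - 63*z^2 - 168*z + 36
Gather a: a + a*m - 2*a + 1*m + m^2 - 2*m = a*(m - 1) + m^2 - m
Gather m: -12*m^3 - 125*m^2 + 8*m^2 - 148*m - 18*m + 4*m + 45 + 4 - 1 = -12*m^3 - 117*m^2 - 162*m + 48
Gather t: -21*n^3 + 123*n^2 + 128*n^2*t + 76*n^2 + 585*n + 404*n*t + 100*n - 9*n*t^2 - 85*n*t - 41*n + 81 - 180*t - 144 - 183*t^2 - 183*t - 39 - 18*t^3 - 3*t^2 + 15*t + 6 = -21*n^3 + 199*n^2 + 644*n - 18*t^3 + t^2*(-9*n - 186) + t*(128*n^2 + 319*n - 348) - 96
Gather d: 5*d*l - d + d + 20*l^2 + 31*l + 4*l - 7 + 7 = 5*d*l + 20*l^2 + 35*l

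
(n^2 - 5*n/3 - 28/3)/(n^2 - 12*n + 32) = (n + 7/3)/(n - 8)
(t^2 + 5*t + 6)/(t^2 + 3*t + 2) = (t + 3)/(t + 1)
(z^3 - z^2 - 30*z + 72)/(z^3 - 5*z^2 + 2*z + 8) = (z^2 + 3*z - 18)/(z^2 - z - 2)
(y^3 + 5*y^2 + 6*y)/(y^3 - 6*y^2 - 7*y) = (y^2 + 5*y + 6)/(y^2 - 6*y - 7)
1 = 1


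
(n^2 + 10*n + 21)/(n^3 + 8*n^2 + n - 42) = 1/(n - 2)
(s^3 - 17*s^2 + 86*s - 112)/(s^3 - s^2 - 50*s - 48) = (s^2 - 9*s + 14)/(s^2 + 7*s + 6)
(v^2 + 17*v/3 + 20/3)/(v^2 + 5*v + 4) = (v + 5/3)/(v + 1)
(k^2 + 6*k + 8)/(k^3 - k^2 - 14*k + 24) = (k + 2)/(k^2 - 5*k + 6)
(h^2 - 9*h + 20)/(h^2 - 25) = (h - 4)/(h + 5)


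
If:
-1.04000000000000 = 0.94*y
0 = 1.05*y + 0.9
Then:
No Solution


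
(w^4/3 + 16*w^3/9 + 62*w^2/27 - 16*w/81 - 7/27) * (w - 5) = w^5/3 + w^4/9 - 178*w^3/27 - 946*w^2/81 + 59*w/81 + 35/27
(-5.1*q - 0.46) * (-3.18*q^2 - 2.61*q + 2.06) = 16.218*q^3 + 14.7738*q^2 - 9.3054*q - 0.9476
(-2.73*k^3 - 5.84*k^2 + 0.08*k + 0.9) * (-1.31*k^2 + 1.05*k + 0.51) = 3.5763*k^5 + 4.7839*k^4 - 7.6291*k^3 - 4.0734*k^2 + 0.9858*k + 0.459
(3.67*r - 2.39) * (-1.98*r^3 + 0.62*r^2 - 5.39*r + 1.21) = -7.2666*r^4 + 7.0076*r^3 - 21.2631*r^2 + 17.3228*r - 2.8919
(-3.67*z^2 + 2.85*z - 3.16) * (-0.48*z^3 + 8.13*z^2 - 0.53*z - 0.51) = 1.7616*z^5 - 31.2051*z^4 + 26.6324*z^3 - 25.3296*z^2 + 0.2213*z + 1.6116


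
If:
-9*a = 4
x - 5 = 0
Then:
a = -4/9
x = 5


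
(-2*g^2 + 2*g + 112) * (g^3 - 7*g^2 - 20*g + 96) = -2*g^5 + 16*g^4 + 138*g^3 - 1016*g^2 - 2048*g + 10752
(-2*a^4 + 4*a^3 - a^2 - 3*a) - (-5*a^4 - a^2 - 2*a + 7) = 3*a^4 + 4*a^3 - a - 7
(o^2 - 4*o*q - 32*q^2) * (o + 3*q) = o^3 - o^2*q - 44*o*q^2 - 96*q^3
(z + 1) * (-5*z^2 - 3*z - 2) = -5*z^3 - 8*z^2 - 5*z - 2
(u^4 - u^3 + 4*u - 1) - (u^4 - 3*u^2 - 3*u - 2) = -u^3 + 3*u^2 + 7*u + 1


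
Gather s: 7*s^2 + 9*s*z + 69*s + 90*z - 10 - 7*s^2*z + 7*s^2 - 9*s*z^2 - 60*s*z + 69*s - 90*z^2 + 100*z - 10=s^2*(14 - 7*z) + s*(-9*z^2 - 51*z + 138) - 90*z^2 + 190*z - 20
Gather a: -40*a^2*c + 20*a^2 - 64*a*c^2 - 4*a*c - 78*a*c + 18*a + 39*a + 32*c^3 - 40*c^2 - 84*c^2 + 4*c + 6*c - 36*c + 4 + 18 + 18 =a^2*(20 - 40*c) + a*(-64*c^2 - 82*c + 57) + 32*c^3 - 124*c^2 - 26*c + 40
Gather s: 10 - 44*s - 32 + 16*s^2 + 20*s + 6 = 16*s^2 - 24*s - 16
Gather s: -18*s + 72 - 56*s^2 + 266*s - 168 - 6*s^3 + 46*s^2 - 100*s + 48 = -6*s^3 - 10*s^2 + 148*s - 48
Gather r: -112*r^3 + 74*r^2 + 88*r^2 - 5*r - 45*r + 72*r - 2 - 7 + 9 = -112*r^3 + 162*r^2 + 22*r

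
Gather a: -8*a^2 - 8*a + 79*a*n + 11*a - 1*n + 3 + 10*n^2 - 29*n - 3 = -8*a^2 + a*(79*n + 3) + 10*n^2 - 30*n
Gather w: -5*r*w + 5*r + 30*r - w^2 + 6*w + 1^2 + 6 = 35*r - w^2 + w*(6 - 5*r) + 7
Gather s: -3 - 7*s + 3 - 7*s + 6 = 6 - 14*s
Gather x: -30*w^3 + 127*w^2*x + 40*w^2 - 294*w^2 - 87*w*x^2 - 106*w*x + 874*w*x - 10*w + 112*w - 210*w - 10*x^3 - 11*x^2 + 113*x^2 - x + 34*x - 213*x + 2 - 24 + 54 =-30*w^3 - 254*w^2 - 108*w - 10*x^3 + x^2*(102 - 87*w) + x*(127*w^2 + 768*w - 180) + 32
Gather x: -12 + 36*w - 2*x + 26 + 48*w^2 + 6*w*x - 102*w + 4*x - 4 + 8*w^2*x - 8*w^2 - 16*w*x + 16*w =40*w^2 - 50*w + x*(8*w^2 - 10*w + 2) + 10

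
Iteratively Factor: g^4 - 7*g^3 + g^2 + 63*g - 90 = (g - 5)*(g^3 - 2*g^2 - 9*g + 18) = (g - 5)*(g + 3)*(g^2 - 5*g + 6) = (g - 5)*(g - 2)*(g + 3)*(g - 3)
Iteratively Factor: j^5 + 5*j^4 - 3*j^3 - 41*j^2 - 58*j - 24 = (j - 3)*(j^4 + 8*j^3 + 21*j^2 + 22*j + 8) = (j - 3)*(j + 1)*(j^3 + 7*j^2 + 14*j + 8) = (j - 3)*(j + 1)*(j + 2)*(j^2 + 5*j + 4) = (j - 3)*(j + 1)*(j + 2)*(j + 4)*(j + 1)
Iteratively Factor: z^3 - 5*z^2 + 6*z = (z)*(z^2 - 5*z + 6) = z*(z - 2)*(z - 3)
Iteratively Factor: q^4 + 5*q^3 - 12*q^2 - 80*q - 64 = (q + 4)*(q^3 + q^2 - 16*q - 16) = (q - 4)*(q + 4)*(q^2 + 5*q + 4) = (q - 4)*(q + 1)*(q + 4)*(q + 4)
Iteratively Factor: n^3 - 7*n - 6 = (n - 3)*(n^2 + 3*n + 2) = (n - 3)*(n + 2)*(n + 1)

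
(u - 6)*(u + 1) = u^2 - 5*u - 6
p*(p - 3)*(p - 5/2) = p^3 - 11*p^2/2 + 15*p/2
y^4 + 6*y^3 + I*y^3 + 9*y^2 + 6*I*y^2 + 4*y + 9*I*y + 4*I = (y + 1)^2*(y + 4)*(y + I)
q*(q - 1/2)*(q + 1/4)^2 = q^4 - 3*q^2/16 - q/32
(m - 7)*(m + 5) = m^2 - 2*m - 35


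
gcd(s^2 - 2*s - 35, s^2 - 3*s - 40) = s + 5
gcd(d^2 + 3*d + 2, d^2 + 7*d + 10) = d + 2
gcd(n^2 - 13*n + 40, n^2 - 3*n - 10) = n - 5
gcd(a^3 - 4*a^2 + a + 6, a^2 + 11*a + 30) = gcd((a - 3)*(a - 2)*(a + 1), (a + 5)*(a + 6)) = 1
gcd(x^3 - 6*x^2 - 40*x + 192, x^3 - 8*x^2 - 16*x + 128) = x^2 - 12*x + 32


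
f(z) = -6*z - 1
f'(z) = -6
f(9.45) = -57.70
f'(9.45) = -6.00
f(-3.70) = 21.20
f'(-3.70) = -6.00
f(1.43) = -9.58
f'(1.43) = -6.00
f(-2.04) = 11.24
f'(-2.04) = -6.00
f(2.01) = -13.06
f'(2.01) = -6.00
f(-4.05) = 23.30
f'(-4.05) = -6.00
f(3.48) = -21.88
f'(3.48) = -6.00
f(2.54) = -16.24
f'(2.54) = -6.00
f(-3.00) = 17.00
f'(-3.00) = -6.00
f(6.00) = -37.00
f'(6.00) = -6.00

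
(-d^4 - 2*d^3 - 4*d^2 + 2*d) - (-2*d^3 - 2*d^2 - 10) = -d^4 - 2*d^2 + 2*d + 10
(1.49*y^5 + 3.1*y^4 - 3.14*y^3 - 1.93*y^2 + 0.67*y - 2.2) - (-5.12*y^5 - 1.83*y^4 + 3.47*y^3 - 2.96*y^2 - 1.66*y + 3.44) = 6.61*y^5 + 4.93*y^4 - 6.61*y^3 + 1.03*y^2 + 2.33*y - 5.64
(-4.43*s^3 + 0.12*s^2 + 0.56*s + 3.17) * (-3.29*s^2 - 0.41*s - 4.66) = 14.5747*s^5 + 1.4215*s^4 + 18.7522*s^3 - 11.2181*s^2 - 3.9093*s - 14.7722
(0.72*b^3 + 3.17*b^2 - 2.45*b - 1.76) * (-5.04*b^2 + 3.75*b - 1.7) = -3.6288*b^5 - 13.2768*b^4 + 23.0115*b^3 - 5.7061*b^2 - 2.435*b + 2.992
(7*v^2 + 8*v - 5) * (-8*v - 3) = -56*v^3 - 85*v^2 + 16*v + 15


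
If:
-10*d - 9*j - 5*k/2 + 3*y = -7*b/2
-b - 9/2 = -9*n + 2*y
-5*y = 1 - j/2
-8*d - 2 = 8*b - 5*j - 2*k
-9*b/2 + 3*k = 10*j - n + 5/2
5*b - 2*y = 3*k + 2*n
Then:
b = -70518/55021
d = 65615/220084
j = -16438/55021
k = -120341/55021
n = 33729/110042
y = -12648/55021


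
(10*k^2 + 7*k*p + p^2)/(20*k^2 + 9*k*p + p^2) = (2*k + p)/(4*k + p)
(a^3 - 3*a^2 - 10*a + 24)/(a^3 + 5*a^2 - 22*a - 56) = (a^2 + a - 6)/(a^2 + 9*a + 14)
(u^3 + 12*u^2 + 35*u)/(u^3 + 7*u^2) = (u + 5)/u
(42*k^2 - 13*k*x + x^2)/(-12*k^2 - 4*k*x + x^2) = (-7*k + x)/(2*k + x)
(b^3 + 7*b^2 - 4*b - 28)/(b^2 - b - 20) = (-b^3 - 7*b^2 + 4*b + 28)/(-b^2 + b + 20)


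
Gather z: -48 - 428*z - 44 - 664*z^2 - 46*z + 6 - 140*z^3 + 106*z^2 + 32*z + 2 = -140*z^3 - 558*z^2 - 442*z - 84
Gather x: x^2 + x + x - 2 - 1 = x^2 + 2*x - 3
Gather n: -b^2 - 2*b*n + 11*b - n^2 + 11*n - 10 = -b^2 + 11*b - n^2 + n*(11 - 2*b) - 10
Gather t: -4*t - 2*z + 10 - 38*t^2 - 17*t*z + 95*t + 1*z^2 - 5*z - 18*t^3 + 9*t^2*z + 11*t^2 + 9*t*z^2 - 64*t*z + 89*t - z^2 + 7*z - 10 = -18*t^3 + t^2*(9*z - 27) + t*(9*z^2 - 81*z + 180)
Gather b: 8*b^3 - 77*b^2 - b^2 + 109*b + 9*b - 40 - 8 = 8*b^3 - 78*b^2 + 118*b - 48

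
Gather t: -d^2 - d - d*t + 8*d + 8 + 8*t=-d^2 + 7*d + t*(8 - d) + 8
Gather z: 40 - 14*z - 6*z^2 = -6*z^2 - 14*z + 40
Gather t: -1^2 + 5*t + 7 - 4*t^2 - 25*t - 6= -4*t^2 - 20*t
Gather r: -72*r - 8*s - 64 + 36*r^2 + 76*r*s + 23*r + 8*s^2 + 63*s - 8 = 36*r^2 + r*(76*s - 49) + 8*s^2 + 55*s - 72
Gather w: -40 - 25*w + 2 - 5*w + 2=-30*w - 36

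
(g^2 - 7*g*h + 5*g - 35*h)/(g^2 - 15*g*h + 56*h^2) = (g + 5)/(g - 8*h)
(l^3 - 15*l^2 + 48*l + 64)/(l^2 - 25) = (l^3 - 15*l^2 + 48*l + 64)/(l^2 - 25)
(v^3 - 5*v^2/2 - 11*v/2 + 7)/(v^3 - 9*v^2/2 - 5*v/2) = (-2*v^3 + 5*v^2 + 11*v - 14)/(v*(-2*v^2 + 9*v + 5))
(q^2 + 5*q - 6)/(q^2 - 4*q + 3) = (q + 6)/(q - 3)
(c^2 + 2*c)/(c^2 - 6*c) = (c + 2)/(c - 6)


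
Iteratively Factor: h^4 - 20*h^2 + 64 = (h + 4)*(h^3 - 4*h^2 - 4*h + 16) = (h - 2)*(h + 4)*(h^2 - 2*h - 8) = (h - 2)*(h + 2)*(h + 4)*(h - 4)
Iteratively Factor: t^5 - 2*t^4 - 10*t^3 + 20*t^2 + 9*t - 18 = (t + 3)*(t^4 - 5*t^3 + 5*t^2 + 5*t - 6) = (t - 1)*(t + 3)*(t^3 - 4*t^2 + t + 6) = (t - 3)*(t - 1)*(t + 3)*(t^2 - t - 2) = (t - 3)*(t - 2)*(t - 1)*(t + 3)*(t + 1)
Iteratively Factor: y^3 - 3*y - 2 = (y + 1)*(y^2 - y - 2) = (y + 1)^2*(y - 2)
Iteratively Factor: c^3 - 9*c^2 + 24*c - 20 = (c - 2)*(c^2 - 7*c + 10) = (c - 5)*(c - 2)*(c - 2)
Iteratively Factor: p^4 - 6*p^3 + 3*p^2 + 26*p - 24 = (p - 4)*(p^3 - 2*p^2 - 5*p + 6) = (p - 4)*(p + 2)*(p^2 - 4*p + 3) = (p - 4)*(p - 1)*(p + 2)*(p - 3)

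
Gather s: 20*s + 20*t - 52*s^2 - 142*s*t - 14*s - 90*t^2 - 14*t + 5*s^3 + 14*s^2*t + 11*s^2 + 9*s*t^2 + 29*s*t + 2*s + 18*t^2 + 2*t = 5*s^3 + s^2*(14*t - 41) + s*(9*t^2 - 113*t + 8) - 72*t^2 + 8*t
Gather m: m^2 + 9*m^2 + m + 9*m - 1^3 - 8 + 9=10*m^2 + 10*m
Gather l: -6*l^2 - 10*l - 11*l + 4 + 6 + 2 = -6*l^2 - 21*l + 12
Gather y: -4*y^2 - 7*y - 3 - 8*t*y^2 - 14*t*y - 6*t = -6*t + y^2*(-8*t - 4) + y*(-14*t - 7) - 3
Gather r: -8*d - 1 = -8*d - 1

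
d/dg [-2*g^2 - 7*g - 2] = -4*g - 7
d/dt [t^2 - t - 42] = 2*t - 1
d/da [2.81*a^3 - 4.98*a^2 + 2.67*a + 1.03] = 8.43*a^2 - 9.96*a + 2.67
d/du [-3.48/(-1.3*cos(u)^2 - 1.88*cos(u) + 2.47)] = (9.048*cos(u) + 6.5424)*sin(u)/(1.3*cos(u)^2 + 1.88*cos(u) - 2.47)^2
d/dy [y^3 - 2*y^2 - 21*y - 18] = 3*y^2 - 4*y - 21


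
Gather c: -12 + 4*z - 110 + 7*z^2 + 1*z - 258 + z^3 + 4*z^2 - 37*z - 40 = z^3 + 11*z^2 - 32*z - 420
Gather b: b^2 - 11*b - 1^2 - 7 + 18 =b^2 - 11*b + 10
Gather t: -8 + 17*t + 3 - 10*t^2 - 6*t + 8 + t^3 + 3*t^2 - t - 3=t^3 - 7*t^2 + 10*t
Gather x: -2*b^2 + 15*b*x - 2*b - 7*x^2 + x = -2*b^2 - 2*b - 7*x^2 + x*(15*b + 1)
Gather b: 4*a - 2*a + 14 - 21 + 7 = 2*a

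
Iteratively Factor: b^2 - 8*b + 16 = (b - 4)*(b - 4)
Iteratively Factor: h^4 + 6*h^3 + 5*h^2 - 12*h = (h - 1)*(h^3 + 7*h^2 + 12*h) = h*(h - 1)*(h^2 + 7*h + 12) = h*(h - 1)*(h + 4)*(h + 3)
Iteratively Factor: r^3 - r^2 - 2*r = (r - 2)*(r^2 + r) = r*(r - 2)*(r + 1)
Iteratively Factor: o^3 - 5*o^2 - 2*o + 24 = (o - 3)*(o^2 - 2*o - 8) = (o - 3)*(o + 2)*(o - 4)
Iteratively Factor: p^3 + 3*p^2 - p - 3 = (p + 1)*(p^2 + 2*p - 3) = (p - 1)*(p + 1)*(p + 3)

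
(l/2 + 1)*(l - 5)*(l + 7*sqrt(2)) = l^3/2 - 3*l^2/2 + 7*sqrt(2)*l^2/2 - 21*sqrt(2)*l/2 - 5*l - 35*sqrt(2)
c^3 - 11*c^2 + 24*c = c*(c - 8)*(c - 3)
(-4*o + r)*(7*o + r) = -28*o^2 + 3*o*r + r^2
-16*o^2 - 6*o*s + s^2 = (-8*o + s)*(2*o + s)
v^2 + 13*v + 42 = (v + 6)*(v + 7)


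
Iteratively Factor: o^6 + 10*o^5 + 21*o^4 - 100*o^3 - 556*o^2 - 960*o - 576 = (o - 4)*(o^5 + 14*o^4 + 77*o^3 + 208*o^2 + 276*o + 144) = (o - 4)*(o + 2)*(o^4 + 12*o^3 + 53*o^2 + 102*o + 72) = (o - 4)*(o + 2)^2*(o^3 + 10*o^2 + 33*o + 36) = (o - 4)*(o + 2)^2*(o + 4)*(o^2 + 6*o + 9) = (o - 4)*(o + 2)^2*(o + 3)*(o + 4)*(o + 3)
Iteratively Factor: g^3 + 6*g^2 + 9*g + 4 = (g + 4)*(g^2 + 2*g + 1) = (g + 1)*(g + 4)*(g + 1)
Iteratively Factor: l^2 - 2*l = (l)*(l - 2)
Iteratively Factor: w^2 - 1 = (w + 1)*(w - 1)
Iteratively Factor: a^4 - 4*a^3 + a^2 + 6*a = (a + 1)*(a^3 - 5*a^2 + 6*a) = a*(a + 1)*(a^2 - 5*a + 6) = a*(a - 3)*(a + 1)*(a - 2)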